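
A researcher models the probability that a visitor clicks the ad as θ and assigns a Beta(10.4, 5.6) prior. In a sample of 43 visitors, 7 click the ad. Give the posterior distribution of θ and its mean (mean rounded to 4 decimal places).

Posterior: Beta(17.4, 41.6); mean ≈ 0.2949

The binomial likelihood is conjugate to the Beta prior: with 7 successes and 36 failures, the posterior is Beta(10.4+7, 5.6+36) = Beta(17.4, 41.6).
E[θ | data] = 17.4/(17.4+41.6) = 0.2949.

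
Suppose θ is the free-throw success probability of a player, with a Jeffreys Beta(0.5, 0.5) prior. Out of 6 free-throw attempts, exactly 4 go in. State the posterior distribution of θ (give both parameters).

Posterior: Beta(4.5, 2.5)

Observing 4 successes and 2 failures updates Beta(0.5, 0.5) by adding the success and failure counts to the two shape parameters: α = 0.5+4 = 4.5, β = 0.5+2 = 2.5.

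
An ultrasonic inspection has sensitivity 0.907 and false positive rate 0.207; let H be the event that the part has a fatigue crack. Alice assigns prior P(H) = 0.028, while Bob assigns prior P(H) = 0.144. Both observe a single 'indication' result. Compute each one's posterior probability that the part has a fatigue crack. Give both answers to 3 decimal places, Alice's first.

The likelihood ratio for an 'indication' result is 0.907/0.207 = 4.3816.
Alice: prior odds 0.028/0.972 = 0.028807; posterior odds 0.12622; posterior probability 0.112.
Bob: prior odds 0.144/0.856 = 0.16822; posterior odds 0.73710; posterior probability 0.424.

Alice: 0.112; Bob: 0.424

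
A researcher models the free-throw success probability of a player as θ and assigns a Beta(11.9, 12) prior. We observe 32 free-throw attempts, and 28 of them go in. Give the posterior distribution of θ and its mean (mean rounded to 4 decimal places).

The binomial likelihood is conjugate to the Beta prior: with 28 successes and 4 failures, the posterior is Beta(11.9+28, 12+4) = Beta(39.9, 16).
E[θ | data] = 39.9/(39.9+16) = 0.7138.

Posterior: Beta(39.9, 16); mean ≈ 0.7138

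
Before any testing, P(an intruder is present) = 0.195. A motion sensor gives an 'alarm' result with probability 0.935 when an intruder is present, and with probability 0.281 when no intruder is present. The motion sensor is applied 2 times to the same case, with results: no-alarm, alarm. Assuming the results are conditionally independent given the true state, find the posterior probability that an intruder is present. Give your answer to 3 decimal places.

With H the event that an intruder is present, the joint likelihood of the observed sequence is P(data|H) = 0.065·0.935 = 0.060775 and P(data|¬H) = 0.719·0.281 = 0.20204.
Bayes: P(H|data) = 0.195·0.060775 / (0.195·0.060775 + 0.805·0.20204) = 0.011851/0.17449 = 0.0679.

Posterior P(H) ≈ 0.068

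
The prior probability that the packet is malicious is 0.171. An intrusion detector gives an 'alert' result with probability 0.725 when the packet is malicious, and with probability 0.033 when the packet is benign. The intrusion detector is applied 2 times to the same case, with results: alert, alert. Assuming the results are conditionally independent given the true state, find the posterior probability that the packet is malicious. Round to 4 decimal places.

Posterior P(H) ≈ 0.9901

Let H be the event that the packet is malicious; start with P(H) = 0.171. P('alert'|H) = 0.725, P('alert'|¬H) = 0.033.
Update on result 1 ('alert'): P(H) ← 0.725·0.1710 / (0.725·0.1710 + 0.033·0.8290) = 0.12398/0.15133 = 0.8192.
Update on result 2 ('alert'): P(H) ← 0.725·0.8192 / (0.725·0.8192 + 0.033·0.1808) = 0.59394/0.59990 = 0.9901.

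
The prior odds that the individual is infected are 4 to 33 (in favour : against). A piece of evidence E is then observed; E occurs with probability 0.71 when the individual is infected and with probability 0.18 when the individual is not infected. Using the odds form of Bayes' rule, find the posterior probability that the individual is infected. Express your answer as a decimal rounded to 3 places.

Prior odds = 4/33 = 0.12121.
Likelihood ratio for E = 0.71/0.18 = 3.9444.
Posterior odds = prior odds × LR = 0.47811.
Posterior probability = odds/(1+odds) = 0.47811/1.4781 = 0.323.

Posterior probability ≈ 0.323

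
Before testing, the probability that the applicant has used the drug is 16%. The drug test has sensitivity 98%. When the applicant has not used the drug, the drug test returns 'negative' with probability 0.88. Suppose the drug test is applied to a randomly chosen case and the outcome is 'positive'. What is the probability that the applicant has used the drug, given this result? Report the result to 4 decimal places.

Let H be the event that the applicant has used the drug. P(H) = 0.16, so P(¬H) = 0.84. With E the 'positive' result, P(E|H) = 0.98 and P(E|¬H) = 0.12.
P(E) = 0.98·0.16 + 0.12·0.84 = 0.15680 + 0.10080 = 0.25760.
By Bayes' theorem, P(H|E) = 0.15680 / 0.25760 = 0.6087.

P(H | E) ≈ 0.6087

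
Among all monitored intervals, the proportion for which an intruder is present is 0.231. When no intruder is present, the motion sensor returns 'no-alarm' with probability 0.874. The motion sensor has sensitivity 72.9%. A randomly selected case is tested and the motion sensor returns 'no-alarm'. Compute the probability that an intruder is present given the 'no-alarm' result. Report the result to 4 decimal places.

P(H | E) ≈ 0.0852

Let H be the event that an intruder is present. P(H) = 0.231, so P(¬H) = 0.769. With E the 'no-alarm' result, P(E|H) = 0.271 and P(E|¬H) = 0.874.
P(E) = 0.271·0.231 + 0.874·0.769 = 0.062601 + 0.67211 = 0.73471.
By Bayes' theorem, P(H|E) = 0.062601 / 0.73471 = 0.0852.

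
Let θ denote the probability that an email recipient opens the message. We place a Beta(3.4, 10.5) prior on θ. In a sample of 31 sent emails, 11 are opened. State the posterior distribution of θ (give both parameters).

Observing 11 successes and 20 failures updates Beta(3.4, 10.5) by adding the success and failure counts to the two shape parameters: α = 3.4+11 = 14.4, β = 10.5+20 = 30.5.

Posterior: Beta(14.4, 30.5)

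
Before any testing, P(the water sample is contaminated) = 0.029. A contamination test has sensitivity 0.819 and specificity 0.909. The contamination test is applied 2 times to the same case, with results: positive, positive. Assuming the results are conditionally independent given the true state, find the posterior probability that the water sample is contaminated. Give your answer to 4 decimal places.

Posterior P(H) ≈ 0.7075

With H the event that the water sample is contaminated, the joint likelihood of the observed sequence is P(data|H) = 0.819·0.819 = 0.67076 and P(data|¬H) = 0.091·0.091 = 0.0082810.
Bayes: P(H|data) = 0.029·0.67076 / (0.029·0.67076 + 0.971·0.0082810) = 0.019452/0.027493 = 0.7075.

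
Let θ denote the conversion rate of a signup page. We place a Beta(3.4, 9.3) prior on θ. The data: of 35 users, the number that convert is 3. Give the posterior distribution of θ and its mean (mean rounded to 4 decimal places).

Observing 3 successes and 32 failures updates Beta(3.4, 9.3) by adding the success and failure counts to the two shape parameters: α = 3.4+3 = 6.4, β = 9.3+32 = 41.3.
Posterior mean = α/(α+β) = 6.4/47.7 = 0.1342.

Posterior: Beta(6.4, 41.3); mean ≈ 0.1342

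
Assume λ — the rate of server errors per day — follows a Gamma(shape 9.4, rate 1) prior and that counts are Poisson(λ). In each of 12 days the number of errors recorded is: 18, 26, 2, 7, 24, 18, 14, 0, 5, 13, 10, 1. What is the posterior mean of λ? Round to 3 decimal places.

The Poisson likelihood adds the total count to the shape and the number of exposure periods to the rate. Here ∑xᵢ = 138 and n = 12, so shape 9.4→147.4 and rate 1→13.
Posterior mean = shape/rate = 147.4/13 = 11.338.

Posterior mean ≈ 11.338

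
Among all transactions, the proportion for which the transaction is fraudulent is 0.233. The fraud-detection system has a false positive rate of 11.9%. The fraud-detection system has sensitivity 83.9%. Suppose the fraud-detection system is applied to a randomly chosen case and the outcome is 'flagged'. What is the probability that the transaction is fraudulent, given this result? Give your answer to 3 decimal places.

P(H | E) ≈ 0.682

Write H for 'the transaction is fraudulent'. Prior odds H:¬H = 0.233/0.767 = 0.30378. For the 'flagged' outcome, the likelihood ratio is 0.839/0.119 = 7.0504.
Posterior odds = 0.30378 × 7.0504 = 2.1418, so P(H|E) = 2.1418/(1+2.1418) = 0.682.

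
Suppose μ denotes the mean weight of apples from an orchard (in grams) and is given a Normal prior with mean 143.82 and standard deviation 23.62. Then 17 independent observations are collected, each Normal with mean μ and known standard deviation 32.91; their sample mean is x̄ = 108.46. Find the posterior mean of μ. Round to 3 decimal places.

With known σ, the Normal prior is conjugate. Weight on the data is w = (n/σ²)/(n/σ² + 1/τ₀²) = 0.0156962/(0.0156962+0.00179242) = 0.89751.
Posterior mean = w·x̄ + (1−w)·μ₀ = 0.89751·108.46 + 0.10249·143.82 = 112.084.

Posterior mean ≈ 112.084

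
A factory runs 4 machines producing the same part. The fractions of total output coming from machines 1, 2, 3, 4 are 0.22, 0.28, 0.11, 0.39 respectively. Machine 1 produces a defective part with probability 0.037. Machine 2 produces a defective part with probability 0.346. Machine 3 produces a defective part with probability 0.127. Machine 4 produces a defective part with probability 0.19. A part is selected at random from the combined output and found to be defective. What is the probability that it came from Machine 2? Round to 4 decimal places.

P(defective|M1) = 0.037; P(defective|M2) = 0.346; P(defective|M3) = 0.127; P(defective|M4) = 0.19.
Prior × likelihood for each source: 0.22·0.037=0.008140, 0.28·0.346=0.09688, 0.11·0.127=0.01397, 0.39·0.19=0.07410. Summing gives P(defective) = 0.19309.
P(Machine 2 | defective) = 0.09688 / 0.19309 = 0.5017.

Posterior probability ≈ 0.5017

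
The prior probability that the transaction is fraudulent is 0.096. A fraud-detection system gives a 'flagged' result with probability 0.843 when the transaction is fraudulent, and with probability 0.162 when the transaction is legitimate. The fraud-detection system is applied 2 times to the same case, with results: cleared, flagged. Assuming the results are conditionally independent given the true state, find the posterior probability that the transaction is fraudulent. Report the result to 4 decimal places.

Let H be the event that the transaction is fraudulent; start with P(H) = 0.096. P('flagged'|H) = 0.843, P('flagged'|¬H) = 0.162.
Update on result 1 ('cleared'): P(H) ← 0.157·0.0960 / (0.157·0.0960 + 0.838·0.9040) = 0.015072/0.77262 = 0.0195.
Update on result 2 ('flagged'): P(H) ← 0.843·0.0195 / (0.843·0.0195 + 0.162·0.9805) = 0.016445/0.17528 = 0.0938.

Posterior P(H) ≈ 0.0938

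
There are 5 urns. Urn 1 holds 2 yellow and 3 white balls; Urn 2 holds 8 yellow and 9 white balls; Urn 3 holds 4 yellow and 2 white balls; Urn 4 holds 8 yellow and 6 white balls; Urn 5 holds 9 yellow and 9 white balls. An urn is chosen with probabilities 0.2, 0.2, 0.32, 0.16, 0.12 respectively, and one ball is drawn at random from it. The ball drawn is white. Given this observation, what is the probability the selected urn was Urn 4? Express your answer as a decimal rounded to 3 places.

P(white|Urn 1) = 0.6; P(white|Urn 2) = 0.5294; P(white|Urn 3) = 0.3333; P(white|Urn 4) = 0.4286; P(white|Urn 5) = 0.5.
Prior × likelihood for each source: 0.2·0.6=0.1200, 0.2·0.5294=0.1059, 0.32·0.3333=0.1067, 0.16·0.4286=0.06857, 0.12·0.5=0.06000. Summing gives P(white) = 0.46112.
P(Urn 4 | white) = 0.06857 / 0.46112 = 0.149.

Posterior probability ≈ 0.149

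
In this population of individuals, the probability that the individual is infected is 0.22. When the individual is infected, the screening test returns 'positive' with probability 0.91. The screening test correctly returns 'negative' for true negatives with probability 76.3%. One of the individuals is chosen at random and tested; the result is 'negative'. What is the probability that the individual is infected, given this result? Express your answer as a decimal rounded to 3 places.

Write H for 'the individual is infected'. Prior odds H:¬H = 0.22/0.78 = 0.28205. For the 'negative' outcome, the likelihood ratio is 0.09/0.763 = 0.11796.
Posterior odds = 0.28205 × 0.11796 = 0.033269, so P(H|E) = 0.033269/(1+0.033269) = 0.032.

P(H | E) ≈ 0.032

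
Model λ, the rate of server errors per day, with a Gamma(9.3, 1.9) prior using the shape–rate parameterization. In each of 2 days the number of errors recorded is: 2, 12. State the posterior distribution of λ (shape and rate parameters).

Total count ∑xᵢ = 14 over n = 2 days.
Gamma is conjugate to the Poisson likelihood: posterior is Gamma(shape = 9.3+14 = 23.3, rate = 1.9+2 = 3.9).

Posterior: Gamma(shape=23.3, rate=3.9)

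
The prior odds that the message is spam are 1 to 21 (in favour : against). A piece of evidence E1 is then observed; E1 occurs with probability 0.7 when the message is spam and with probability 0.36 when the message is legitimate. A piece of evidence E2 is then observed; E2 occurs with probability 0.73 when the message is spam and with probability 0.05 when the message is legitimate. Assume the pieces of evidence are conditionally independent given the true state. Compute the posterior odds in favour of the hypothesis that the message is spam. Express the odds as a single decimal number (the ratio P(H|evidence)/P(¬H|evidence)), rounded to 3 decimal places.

Posterior odds ≈ 1.352

Prior odds = 1/21 = 0.047619.
Likelihood ratio for E1 = 0.7/0.36 = 1.9444.
Likelihood ratio for E2 = 0.73/0.05 = 14.600.
Posterior odds = prior odds × LR₁ × LR₂ = 1.3519.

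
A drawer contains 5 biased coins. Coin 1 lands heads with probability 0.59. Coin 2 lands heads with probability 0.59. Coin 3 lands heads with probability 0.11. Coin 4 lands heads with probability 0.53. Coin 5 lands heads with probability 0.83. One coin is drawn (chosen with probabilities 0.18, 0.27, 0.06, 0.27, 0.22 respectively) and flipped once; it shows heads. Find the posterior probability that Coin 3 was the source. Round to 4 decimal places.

Posterior probability ≈ 0.0110

P(heads|C1) = 0.59; P(heads|C2) = 0.59; P(heads|C3) = 0.11; P(heads|C4) = 0.53; P(heads|C5) = 0.83.
Prior × likelihood for each source: 0.18·0.59=0.1062, 0.27·0.59=0.1593, 0.06·0.11=0.006600, 0.27·0.53=0.1431, 0.22·0.83=0.1826. Summing gives P(heads) = 0.59780.
P(Coin 3 | heads) = 0.006600 / 0.59780 = 0.0110.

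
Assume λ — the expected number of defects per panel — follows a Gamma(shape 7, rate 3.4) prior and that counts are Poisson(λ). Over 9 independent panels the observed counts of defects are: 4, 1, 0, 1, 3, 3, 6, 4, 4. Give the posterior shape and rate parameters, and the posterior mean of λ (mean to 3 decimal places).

Total count ∑xᵢ = 26 over n = 9 panels.
Gamma is conjugate to the Poisson likelihood: posterior is Gamma(shape = 7+26 = 33, rate = 3.4+9 = 12.4).
E[λ | data] = 33/12.4 = 2.661.

Posterior: Gamma(shape=33, rate=12.4); mean ≈ 2.661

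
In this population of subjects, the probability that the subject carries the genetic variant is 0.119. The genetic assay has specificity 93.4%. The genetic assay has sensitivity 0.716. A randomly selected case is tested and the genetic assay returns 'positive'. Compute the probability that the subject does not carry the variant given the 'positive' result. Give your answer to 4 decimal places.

Write H for 'the subject carries the genetic variant'. Prior odds H:¬H = 0.119/0.881 = 0.13507. For the 'positive' outcome, the likelihood ratio is 0.716/0.066 = 10.848.
Posterior odds = 0.13507 × 10.848 = 1.4653, so P(H|E) = 1.4653/(1+1.4653) = 0.5944. Then P(¬H|E) = 1 − 0.5944 = 0.4056.

P(¬H | E) ≈ 0.4056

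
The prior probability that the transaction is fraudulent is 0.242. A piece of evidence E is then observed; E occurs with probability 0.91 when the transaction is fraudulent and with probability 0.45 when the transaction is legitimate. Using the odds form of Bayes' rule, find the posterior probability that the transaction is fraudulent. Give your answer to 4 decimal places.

Prior odds = 0.242/(1−0.242) = 0.31926.
Likelihood ratio for E = 0.91/0.45 = 2.0222.
Posterior odds = prior odds × LR = 0.64562.
Posterior probability = odds/(1+odds) = 0.64562/1.6456 = 0.3923.

Posterior probability ≈ 0.3923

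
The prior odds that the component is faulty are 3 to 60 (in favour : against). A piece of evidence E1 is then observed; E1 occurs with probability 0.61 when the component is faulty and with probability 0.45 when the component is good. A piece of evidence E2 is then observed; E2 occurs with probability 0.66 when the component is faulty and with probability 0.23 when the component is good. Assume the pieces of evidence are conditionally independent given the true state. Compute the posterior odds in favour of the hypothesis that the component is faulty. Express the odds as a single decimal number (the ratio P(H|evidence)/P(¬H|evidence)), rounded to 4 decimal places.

Posterior odds ≈ 0.1945

Prior odds = 3/60 = 0.050000. In log-odds, ln(0.050000) = -2.9957.
Add log likelihood ratios: ln(1.3556) + ln(2.8696) = 1.3584.
Posterior log-odds = -1.6374, so posterior odds = exp(-1.6374) = 0.19449.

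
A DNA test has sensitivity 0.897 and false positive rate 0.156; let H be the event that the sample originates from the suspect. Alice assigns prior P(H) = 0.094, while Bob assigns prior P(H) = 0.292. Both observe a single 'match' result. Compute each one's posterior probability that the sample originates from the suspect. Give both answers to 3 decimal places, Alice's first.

Alice: 0.374; Bob: 0.703

P('+'|H) = 0.897, P('+'|¬H) = 0.156.
Alice: numerator 0.897·0.094 = 0.084318; evidence = 0.084318+0.156·0.906 = 0.22565; posterior = 0.374.
Bob: numerator 0.897·0.292 = 0.26192; evidence = 0.26192+0.156·0.708 = 0.37237; posterior = 0.703.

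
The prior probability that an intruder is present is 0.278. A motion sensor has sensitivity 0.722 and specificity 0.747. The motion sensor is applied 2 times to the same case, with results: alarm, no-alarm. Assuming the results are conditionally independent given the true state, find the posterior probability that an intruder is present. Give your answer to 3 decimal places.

Let H be the event that an intruder is present; start with P(H) = 0.278. P('alarm'|H) = 0.722, P('alarm'|¬H) = 0.253.
Update on result 1 ('alarm'): P(H) ← 0.722·0.2780 / (0.722·0.2780 + 0.253·0.7220) = 0.20072/0.38338 = 0.5235.
Update on result 2 ('no-alarm'): P(H) ← 0.278·0.5235 / (0.278·0.5235 + 0.747·0.4765) = 0.14554/0.50146 = 0.2902.

Posterior P(H) ≈ 0.290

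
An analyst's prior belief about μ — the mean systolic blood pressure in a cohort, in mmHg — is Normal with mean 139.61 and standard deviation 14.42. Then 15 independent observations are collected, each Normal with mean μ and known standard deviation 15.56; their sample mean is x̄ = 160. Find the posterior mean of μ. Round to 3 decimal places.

Prior precision 1/τ₀² = 1/14.42² = 0.00480916; data precision n/σ² = 15/15.56² = 0.0619544.
Posterior precision = 0.00480916 + 0.0619544 = 0.0667636.
Posterior mean = (0.00480916·139.61 + 0.0619544·160) / 0.0667636 = 158.531.

Posterior mean ≈ 158.531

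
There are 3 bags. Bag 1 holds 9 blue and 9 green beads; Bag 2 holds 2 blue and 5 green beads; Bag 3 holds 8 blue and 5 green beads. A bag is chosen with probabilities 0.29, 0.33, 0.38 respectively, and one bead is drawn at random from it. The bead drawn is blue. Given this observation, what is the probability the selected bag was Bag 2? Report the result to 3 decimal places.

Posterior probability ≈ 0.199

P(blue|Bag 1) = 0.5; P(blue|Bag 2) = 0.2857; P(blue|Bag 3) = 0.6154.
Prior × likelihood for each source: 0.29·0.5=0.1450, 0.33·0.2857=0.09429, 0.38·0.6154=0.2338. Summing gives P(blue) = 0.47313.
P(Bag 2 | blue) = 0.09429 / 0.47313 = 0.199.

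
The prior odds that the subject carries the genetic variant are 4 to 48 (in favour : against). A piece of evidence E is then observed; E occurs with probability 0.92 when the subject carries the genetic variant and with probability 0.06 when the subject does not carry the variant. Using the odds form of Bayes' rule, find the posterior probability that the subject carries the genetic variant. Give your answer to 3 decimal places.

Prior odds = 4/48 = 0.083333. In log-odds, ln(0.083333) = -2.4849.
Add log likelihood ratio: ln(15.333) = 2.7300.
Posterior log-odds = 0.24512, so posterior odds = exp(0.24512) = 1.2778. Converting, P(H|E) = 1.2778/2.2778 = 0.561.

Posterior probability ≈ 0.561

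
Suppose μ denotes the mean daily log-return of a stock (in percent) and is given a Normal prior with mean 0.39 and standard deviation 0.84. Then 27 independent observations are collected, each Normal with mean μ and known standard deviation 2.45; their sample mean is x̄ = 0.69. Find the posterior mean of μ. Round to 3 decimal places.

Posterior mean ≈ 0.618

With known σ, the Normal prior is conjugate. Weight on the data is w = (n/σ²)/(n/σ² + 1/τ₀²) = 4.49813/(4.49813+1.41723) = 0.76041.
Posterior mean = w·x̄ + (1−w)·μ₀ = 0.76041·0.69 + 0.23959·0.39 = 0.618.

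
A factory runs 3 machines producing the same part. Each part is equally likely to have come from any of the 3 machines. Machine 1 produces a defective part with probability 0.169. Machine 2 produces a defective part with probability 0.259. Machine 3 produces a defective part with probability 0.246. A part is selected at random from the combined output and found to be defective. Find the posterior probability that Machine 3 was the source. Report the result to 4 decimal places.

Posterior probability ≈ 0.3650

Tabulate prior·likelihood by source: [1] prior 0.333333, lik 0.169, product 0.05633; [2] prior 0.333333, lik 0.259, product 0.08633; [3] prior 0.333333, lik 0.246, product 0.08200.
Normalizing constant = 0.22467; the posterior for Machine 3 is its product over the sum, 0.08200/0.22467 = 0.3650.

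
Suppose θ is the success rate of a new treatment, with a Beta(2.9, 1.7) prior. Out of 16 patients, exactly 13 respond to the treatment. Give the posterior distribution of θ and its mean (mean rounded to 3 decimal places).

Posterior: Beta(15.9, 4.7); mean ≈ 0.772

Observing 13 successes and 3 failures updates Beta(2.9, 1.7) by adding the success and failure counts to the two shape parameters: α = 2.9+13 = 15.9, β = 1.7+3 = 4.7.
E[θ | data] = 15.9/(15.9+4.7) = 0.772.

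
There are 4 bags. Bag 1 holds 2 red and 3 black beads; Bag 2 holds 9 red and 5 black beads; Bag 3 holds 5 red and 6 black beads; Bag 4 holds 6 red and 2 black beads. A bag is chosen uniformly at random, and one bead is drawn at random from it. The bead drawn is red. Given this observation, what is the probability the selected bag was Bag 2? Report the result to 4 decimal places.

Posterior probability ≈ 0.2860

P(red|Bag 1) = 0.4; P(red|Bag 2) = 0.6429; P(red|Bag 3) = 0.4545; P(red|Bag 4) = 0.75.
Prior × likelihood for each source: 0.25·0.4=0.1000, 0.25·0.6429=0.1607, 0.25·0.4545=0.1136, 0.25·0.75=0.1875. Summing gives P(red) = 0.56185.
P(Bag 2 | red) = 0.1607 / 0.56185 = 0.2860.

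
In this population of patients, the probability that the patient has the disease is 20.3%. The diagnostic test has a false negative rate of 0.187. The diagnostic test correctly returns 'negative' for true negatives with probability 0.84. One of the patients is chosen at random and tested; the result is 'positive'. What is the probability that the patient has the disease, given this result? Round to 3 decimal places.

P(H | E) ≈ 0.564

Let H be the event that the patient has the disease. P(H) = 0.203, so P(¬H) = 0.797. With E the 'positive' result, P(E|H) = 0.813 and P(E|¬H) = 0.16.
P(E) = 0.813·0.203 + 0.16·0.797 = 0.16504 + 0.12752 = 0.29256.
By Bayes' theorem, P(H|E) = 0.16504 / 0.29256 = 0.564.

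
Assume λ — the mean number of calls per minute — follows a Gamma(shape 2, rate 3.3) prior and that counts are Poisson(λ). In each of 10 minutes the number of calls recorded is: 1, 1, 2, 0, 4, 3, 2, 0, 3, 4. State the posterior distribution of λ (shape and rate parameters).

Posterior: Gamma(shape=22, rate=13.3)

The Poisson likelihood adds the total count to the shape and the number of exposure periods to the rate. Here ∑xᵢ = 20 and n = 10, so shape 2→22 and rate 3.3→13.3.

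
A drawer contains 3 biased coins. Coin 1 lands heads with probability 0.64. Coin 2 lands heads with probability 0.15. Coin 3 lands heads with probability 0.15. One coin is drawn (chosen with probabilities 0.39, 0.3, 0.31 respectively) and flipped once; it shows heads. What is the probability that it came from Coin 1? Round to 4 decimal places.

Tabulate prior·likelihood by source: [1] prior 0.39, lik 0.64, product 0.2496; [2] prior 0.3, lik 0.15, product 0.04500; [3] prior 0.31, lik 0.15, product 0.04650.
Normalizing constant = 0.34110; the posterior for Coin 1 is its product over the sum, 0.2496/0.34110 = 0.7318.

Posterior probability ≈ 0.7318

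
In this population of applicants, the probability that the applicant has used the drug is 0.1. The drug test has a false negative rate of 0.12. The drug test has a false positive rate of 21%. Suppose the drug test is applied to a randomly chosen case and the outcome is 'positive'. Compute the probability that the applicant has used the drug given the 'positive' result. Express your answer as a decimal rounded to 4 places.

P(H | E) ≈ 0.3177

Let H be the event that the applicant has used the drug. P(H) = 0.1, so P(¬H) = 0.9. With E the 'positive' result, P(E|H) = 0.88 and P(E|¬H) = 0.21.
P(E) = 0.88·0.1 + 0.21·0.9 = 0.088000 + 0.18900 = 0.27700.
By Bayes' theorem, P(H|E) = 0.088000 / 0.27700 = 0.3177.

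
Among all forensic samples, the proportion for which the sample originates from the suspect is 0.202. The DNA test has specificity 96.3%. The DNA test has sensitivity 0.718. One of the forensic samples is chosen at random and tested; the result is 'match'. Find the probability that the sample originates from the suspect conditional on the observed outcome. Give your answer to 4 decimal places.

Let H be the event that the sample originates from the suspect. P(H) = 0.202, so P(¬H) = 0.798. With E the 'match' result, P(E|H) = 0.718 and P(E|¬H) = 0.037.
P(E) = 0.718·0.202 + 0.037·0.798 = 0.14504 + 0.029526 = 0.17456.
By Bayes' theorem, P(H|E) = 0.14504 / 0.17456 = 0.8309.

P(H | E) ≈ 0.8309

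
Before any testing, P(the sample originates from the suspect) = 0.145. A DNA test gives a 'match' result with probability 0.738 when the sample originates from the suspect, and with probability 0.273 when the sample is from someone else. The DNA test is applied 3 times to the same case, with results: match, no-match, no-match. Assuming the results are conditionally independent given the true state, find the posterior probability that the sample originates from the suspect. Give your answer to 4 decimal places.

Posterior P(H) ≈ 0.0562

Let H be the event that the sample originates from the suspect; start with P(H) = 0.145. P('match'|H) = 0.738, P('match'|¬H) = 0.273.
Update on result 1 ('match'): P(H) ← 0.738·0.1450 / (0.738·0.1450 + 0.273·0.8550) = 0.10701/0.34042 = 0.3143.
Update on result 2 ('no-match'): P(H) ← 0.262·0.3143 / (0.262·0.3143 + 0.727·0.6857) = 0.082358/0.58083 = 0.1418.
Update on result 3 ('no-match'): P(H) ← 0.262·0.1418 / (0.262·0.1418 + 0.727·0.8582) = 0.037150/0.66107 = 0.0562.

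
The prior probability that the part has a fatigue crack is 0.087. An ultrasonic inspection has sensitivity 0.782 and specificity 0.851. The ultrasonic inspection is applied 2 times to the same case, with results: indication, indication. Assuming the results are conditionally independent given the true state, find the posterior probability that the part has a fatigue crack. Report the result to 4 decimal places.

With H the event that the part has a fatigue crack, the joint likelihood of the observed sequence is P(data|H) = 0.782·0.782 = 0.61152 and P(data|¬H) = 0.149·0.149 = 0.022201.
Bayes: P(H|data) = 0.087·0.61152 / (0.087·0.61152 + 0.913·0.022201) = 0.053203/0.073472 = 0.7241.

Posterior P(H) ≈ 0.7241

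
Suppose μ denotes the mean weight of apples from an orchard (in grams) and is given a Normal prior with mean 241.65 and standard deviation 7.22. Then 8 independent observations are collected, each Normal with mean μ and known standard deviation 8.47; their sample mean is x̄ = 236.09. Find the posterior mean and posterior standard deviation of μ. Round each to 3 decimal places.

Posterior mean ≈ 236.906; posterior SD ≈ 2.766

Prior precision 1/τ₀² = 1/7.22² = 0.0191834; data precision n/σ² = 8/8.47² = 0.111512.
Posterior precision = 0.0191834 + 0.111512 = 0.130696, giving posterior SD = 1/√0.130696 = 2.766.
Posterior mean = (0.0191834·241.65 + 0.111512·236.09) / 0.130696 = 236.906.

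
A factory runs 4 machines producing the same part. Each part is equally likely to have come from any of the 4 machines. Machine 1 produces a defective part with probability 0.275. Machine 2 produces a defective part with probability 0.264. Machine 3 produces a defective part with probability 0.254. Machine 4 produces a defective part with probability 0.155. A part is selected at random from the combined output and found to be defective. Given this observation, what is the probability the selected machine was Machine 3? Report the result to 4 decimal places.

P(defective|M1) = 0.275; P(defective|M2) = 0.264; P(defective|M3) = 0.254; P(defective|M4) = 0.155.
Prior × likelihood for each source: 0.25·0.275=0.06875, 0.25·0.264=0.06600, 0.25·0.254=0.06350, 0.25·0.155=0.03875. Summing gives P(defective) = 0.23700.
P(Machine 3 | defective) = 0.06350 / 0.23700 = 0.2679.

Posterior probability ≈ 0.2679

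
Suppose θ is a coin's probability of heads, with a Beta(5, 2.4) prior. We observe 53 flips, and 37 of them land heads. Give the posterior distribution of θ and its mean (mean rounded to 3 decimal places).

Observing 37 successes and 16 failures updates Beta(5, 2.4) by adding the success and failure counts to the two shape parameters: α = 5+37 = 42, β = 2.4+16 = 18.4.
Posterior mean = α/(α+β) = 42/60.4 = 0.695.

Posterior: Beta(42, 18.4); mean ≈ 0.695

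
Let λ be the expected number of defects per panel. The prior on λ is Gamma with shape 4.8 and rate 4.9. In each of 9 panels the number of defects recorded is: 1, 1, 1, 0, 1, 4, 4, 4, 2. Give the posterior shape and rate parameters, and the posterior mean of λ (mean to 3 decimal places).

The Poisson likelihood adds the total count to the shape and the number of exposure periods to the rate. Here ∑xᵢ = 18 and n = 9, so shape 4.8→22.8 and rate 4.9→13.9.
Posterior mean = shape/rate = 22.8/13.9 = 1.640.

Posterior: Gamma(shape=22.8, rate=13.9); mean ≈ 1.640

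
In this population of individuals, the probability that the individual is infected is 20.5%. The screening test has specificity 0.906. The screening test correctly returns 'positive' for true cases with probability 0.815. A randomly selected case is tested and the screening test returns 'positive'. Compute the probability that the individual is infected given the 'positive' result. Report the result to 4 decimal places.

Write H for 'the individual is infected'. Prior odds H:¬H = 0.205/0.795 = 0.25786. For the 'positive' outcome, the likelihood ratio is 0.815/0.094 = 8.6702.
Posterior odds = 0.25786 × 8.6702 = 2.2357, so P(H|E) = 2.2357/(1+2.2357) = 0.6909.

P(H | E) ≈ 0.6909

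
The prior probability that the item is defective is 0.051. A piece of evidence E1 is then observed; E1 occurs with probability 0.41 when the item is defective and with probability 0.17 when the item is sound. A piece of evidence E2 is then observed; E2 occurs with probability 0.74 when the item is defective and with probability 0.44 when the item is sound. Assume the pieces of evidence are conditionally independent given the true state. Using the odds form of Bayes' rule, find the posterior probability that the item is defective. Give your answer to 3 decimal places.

Posterior probability ≈ 0.179

Prior odds = 0.051/(1−0.051) = 0.053741.
Likelihood ratio for E1 = 0.41/0.17 = 2.4118.
Likelihood ratio for E2 = 0.74/0.44 = 1.6818.
Posterior odds = prior odds × LR₁ × LR₂ = 0.21798.
Posterior probability = odds/(1+odds) = 0.21798/1.2180 = 0.179.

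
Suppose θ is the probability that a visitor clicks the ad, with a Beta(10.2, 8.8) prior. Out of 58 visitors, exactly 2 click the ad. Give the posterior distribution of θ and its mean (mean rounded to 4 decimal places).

Posterior: Beta(12.2, 64.8); mean ≈ 0.1584

Observing 2 successes and 56 failures updates Beta(10.2, 8.8) by adding the success and failure counts to the two shape parameters: α = 10.2+2 = 12.2, β = 8.8+56 = 64.8.
Posterior mean = α/(α+β) = 12.2/77 = 0.1584.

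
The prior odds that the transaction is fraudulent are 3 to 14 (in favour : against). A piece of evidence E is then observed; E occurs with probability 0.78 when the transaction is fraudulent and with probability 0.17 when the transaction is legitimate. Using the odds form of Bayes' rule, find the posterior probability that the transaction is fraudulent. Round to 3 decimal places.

Prior odds = 3/14 = 0.21429. In log-odds, ln(0.21429) = -1.5404.
Add log likelihood ratio: ln(4.5882) = 1.5235.
Posterior log-odds = -0.016950, so posterior odds = exp(-0.016950) = 0.98319. Converting, P(H|E) = 0.98319/1.9832 = 0.496.

Posterior probability ≈ 0.496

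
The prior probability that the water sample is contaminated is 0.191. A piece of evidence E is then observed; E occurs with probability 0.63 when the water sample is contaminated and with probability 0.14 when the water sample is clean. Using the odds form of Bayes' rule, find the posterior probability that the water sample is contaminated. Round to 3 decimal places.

Prior odds = 0.191/(1−0.191) = 0.23609.
Likelihood ratio for E = 0.63/0.14 = 4.5000.
Posterior odds = prior odds × LR = 1.0624.
Posterior probability = odds/(1+odds) = 1.0624/2.0624 = 0.515.

Posterior probability ≈ 0.515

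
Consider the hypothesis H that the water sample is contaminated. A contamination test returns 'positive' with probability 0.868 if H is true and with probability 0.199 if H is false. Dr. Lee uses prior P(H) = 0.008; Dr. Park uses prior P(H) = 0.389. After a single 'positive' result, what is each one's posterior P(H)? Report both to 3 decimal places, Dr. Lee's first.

Dr. Lee: 0.034; Dr. Park: 0.735

P('+'|H) = 0.868, P('+'|¬H) = 0.199.
Dr. Lee: numerator 0.868·0.008 = 0.0069440; evidence = 0.0069440+0.199·0.992 = 0.20435; posterior = 0.034.
Dr. Park: numerator 0.868·0.389 = 0.33765; evidence = 0.33765+0.199·0.611 = 0.45924; posterior = 0.735.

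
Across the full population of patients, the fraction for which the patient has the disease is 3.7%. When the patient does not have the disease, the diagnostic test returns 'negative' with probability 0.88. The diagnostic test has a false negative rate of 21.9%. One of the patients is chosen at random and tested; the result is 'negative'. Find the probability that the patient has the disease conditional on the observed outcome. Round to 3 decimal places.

P(H | E) ≈ 0.009

Let H be the event that the patient has the disease. P(H) = 0.037, so P(¬H) = 0.963. With E the 'negative' result, P(E|H) = 0.219 and P(E|¬H) = 0.88.
P(E) = 0.219·0.037 + 0.88·0.963 = 0.0081030 + 0.84744 = 0.85554.
By Bayes' theorem, P(H|E) = 0.0081030 / 0.85554 = 0.009.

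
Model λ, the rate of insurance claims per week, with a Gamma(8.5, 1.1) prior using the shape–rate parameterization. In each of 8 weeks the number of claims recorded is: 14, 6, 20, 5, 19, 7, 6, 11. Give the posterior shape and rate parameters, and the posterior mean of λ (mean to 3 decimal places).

Total count ∑xᵢ = 88 over n = 8 weeks.
Gamma is conjugate to the Poisson likelihood: posterior is Gamma(shape = 8.5+88 = 96.5, rate = 1.1+8 = 9.1).
E[λ | data] = 96.5/9.1 = 10.604.

Posterior: Gamma(shape=96.5, rate=9.1); mean ≈ 10.604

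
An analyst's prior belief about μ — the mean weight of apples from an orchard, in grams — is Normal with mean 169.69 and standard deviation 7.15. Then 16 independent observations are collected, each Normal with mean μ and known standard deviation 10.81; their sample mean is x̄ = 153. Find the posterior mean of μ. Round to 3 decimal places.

Posterior mean ≈ 155.086

With known σ, the Normal prior is conjugate. Weight on the data is w = (n/σ²)/(n/σ² + 1/τ₀²) = 0.136921/(0.136921+0.0195609) = 0.87500.
Posterior mean = w·x̄ + (1−w)·μ₀ = 0.87500·153 + 0.12500·169.69 = 155.086.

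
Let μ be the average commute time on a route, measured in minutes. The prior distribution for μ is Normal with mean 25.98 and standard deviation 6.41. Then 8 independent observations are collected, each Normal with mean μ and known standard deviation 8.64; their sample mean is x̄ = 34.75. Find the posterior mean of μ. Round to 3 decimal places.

With known σ, the Normal prior is conjugate. Weight on the data is w = (n/σ²)/(n/σ² + 1/τ₀²) = 0.107167/(0.107167+0.0243379) = 0.81493.
Posterior mean = w·x̄ + (1−w)·μ₀ = 0.81493·34.75 + 0.18507·25.98 = 33.127.

Posterior mean ≈ 33.127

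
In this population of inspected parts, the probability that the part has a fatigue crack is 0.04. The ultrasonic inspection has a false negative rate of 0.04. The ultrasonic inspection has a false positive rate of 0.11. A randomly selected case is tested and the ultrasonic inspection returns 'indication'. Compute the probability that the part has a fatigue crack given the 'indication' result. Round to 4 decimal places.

P(H | E) ≈ 0.2667

Write H for 'the part has a fatigue crack'. Prior odds H:¬H = 0.04/0.96 = 0.041667. For the 'indication' outcome, the likelihood ratio is 0.96/0.11 = 8.7273.
Posterior odds = 0.041667 × 8.7273 = 0.36364, so P(H|E) = 0.36364/(1+0.36364) = 0.2667.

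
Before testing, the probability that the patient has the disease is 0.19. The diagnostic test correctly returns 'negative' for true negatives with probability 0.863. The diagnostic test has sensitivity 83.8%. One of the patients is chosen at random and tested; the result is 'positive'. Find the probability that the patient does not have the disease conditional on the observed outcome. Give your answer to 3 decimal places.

Write H for 'the patient has the disease'. Prior odds H:¬H = 0.19/0.81 = 0.23457. For the 'positive' outcome, the likelihood ratio is 0.838/0.137 = 6.1168.
Posterior odds = 0.23457 × 6.1168 = 1.4348, so P(H|E) = 1.4348/(1+1.4348) = 0.589. Then P(¬H|E) = 1 − 0.589 = 0.411.

P(¬H | E) ≈ 0.411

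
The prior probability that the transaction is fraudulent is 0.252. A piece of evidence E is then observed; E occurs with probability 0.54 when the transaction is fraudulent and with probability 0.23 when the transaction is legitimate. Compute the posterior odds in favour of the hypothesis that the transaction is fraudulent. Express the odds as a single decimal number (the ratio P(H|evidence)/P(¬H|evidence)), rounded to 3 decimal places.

Posterior odds ≈ 0.791

Prior odds = 0.252/(1−0.252) = 0.33690. In log-odds, ln(0.33690) = -1.0880.
Add log likelihood ratio: ln(2.3478) = 0.85349.
Posterior log-odds = -0.23448, so posterior odds = exp(-0.23448) = 0.79098.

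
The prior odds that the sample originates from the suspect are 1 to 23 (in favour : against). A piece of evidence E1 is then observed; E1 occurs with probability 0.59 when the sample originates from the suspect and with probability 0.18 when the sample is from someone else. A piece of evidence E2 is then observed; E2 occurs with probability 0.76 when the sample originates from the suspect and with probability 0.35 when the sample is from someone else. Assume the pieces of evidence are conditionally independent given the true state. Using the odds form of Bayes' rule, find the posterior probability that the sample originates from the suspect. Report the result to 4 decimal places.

Posterior probability ≈ 0.2363

Prior odds = 1/23 = 0.043478. In log-odds, ln(0.043478) = -3.1355.
Add log likelihood ratios: ln(3.2778) + ln(2.1714) = 1.9626.
Posterior log-odds = -1.1729, so posterior odds = exp(-1.1729) = 0.30945. Converting, P(H|E) = 0.30945/1.3095 = 0.2363.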